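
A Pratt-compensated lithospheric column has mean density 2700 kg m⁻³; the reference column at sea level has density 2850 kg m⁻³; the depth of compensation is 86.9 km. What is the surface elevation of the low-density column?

ρ_ref D = ρ (D + h) → h = D (ρ_ref − ρ)/ρ.
h = 86.9 km × (2850 − 2700)/2700 = 4.83 km.

4.83 km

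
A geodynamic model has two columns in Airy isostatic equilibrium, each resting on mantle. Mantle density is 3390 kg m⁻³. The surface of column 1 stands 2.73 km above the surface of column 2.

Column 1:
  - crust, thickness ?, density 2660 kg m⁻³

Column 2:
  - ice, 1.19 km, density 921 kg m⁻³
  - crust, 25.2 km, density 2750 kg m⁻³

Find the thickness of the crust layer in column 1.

Take the compensation level at the base of the deeper column (depth z_c below the surface of column 1) and equate Σ ρ_i t_i down to z_c; mantle fills any gap and the z_c terms cancel.
Column 1: x×2660 + (z_c − 0 − x)×3390
Column 2: 2.73×0 + 1.19×921 + 25.2×2750 + (z_c − 2.73 − 26.39)×3390
The z_c×3390 term appears on both sides and cancels. Collect the known terms of each column as K = Σ(ρt)_known − 3390 × (depth of known layers): K_1 = 0 − 3390×0 = 0; K_2 = 70395.99 − 3390×(2.73 + 26.39) = −28320.81.
Balance: K_1 − x×(3390 − 2660) = K_2, so x = (K_1 − K_2)/(3390 − 2660) = 28320.8/730 = 38.8 km.

38.8 km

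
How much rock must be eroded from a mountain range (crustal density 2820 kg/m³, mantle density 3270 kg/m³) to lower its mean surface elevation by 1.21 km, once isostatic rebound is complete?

8.79 km

Net drop Δ = e − u = e − e ρ_c/ρ_m = e (ρ_m − ρ_c)/ρ_m.
e = Δ ρ_m/(ρ_m − ρ_c) = 1.21 km × 3270/450 = 8.79 km.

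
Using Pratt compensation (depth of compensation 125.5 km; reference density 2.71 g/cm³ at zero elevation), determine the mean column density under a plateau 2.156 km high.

Pratt balance: ρ_ref D = ρ (D + h).
ρ = ρ_ref D/(D + h) = 2.71 × 125.5 km/(125.5 km + 2.156 km) = 2.66 g/cm³.

2.66 g/cm³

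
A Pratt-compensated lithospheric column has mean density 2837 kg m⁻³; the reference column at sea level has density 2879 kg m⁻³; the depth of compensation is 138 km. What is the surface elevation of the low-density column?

2.04 km

ρ_ref D = ρ (D + h) → h = D (ρ_ref − ρ)/ρ.
h = 138 km × (2879 − 2837)/2837 = 2.04 km.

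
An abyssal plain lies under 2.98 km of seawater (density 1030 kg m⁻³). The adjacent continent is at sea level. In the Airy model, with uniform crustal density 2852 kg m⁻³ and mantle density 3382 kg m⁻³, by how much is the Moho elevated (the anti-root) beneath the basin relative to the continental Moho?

For local isostatic compensation: replacing crust with seawater at the top is compensated by replacing crust with mantle at the base: d (ρ_c − ρ_w) = a (ρ_m − ρ_c).
a = d (ρ_c − ρ_w)/(ρ_m − ρ_c) = 2.98 km × 1822/530 = 10.2 km.

10.2 km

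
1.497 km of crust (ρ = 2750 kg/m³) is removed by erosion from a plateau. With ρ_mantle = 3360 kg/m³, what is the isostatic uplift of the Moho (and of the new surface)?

1.23 km

Unloading: uplift u = e ρ_c/ρ_m = 1.497 km × 2750/3360 = 1.23 km.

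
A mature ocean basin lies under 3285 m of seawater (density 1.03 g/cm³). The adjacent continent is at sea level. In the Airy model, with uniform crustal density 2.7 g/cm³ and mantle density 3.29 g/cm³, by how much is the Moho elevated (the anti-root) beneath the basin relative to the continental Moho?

For local isostatic compensation: replacing crust with seawater at the top is compensated by replacing crust with mantle at the base: d (ρ_c − ρ_w) = a (ρ_m − ρ_c).
a = d (ρ_c − ρ_w)/(ρ_m − ρ_c) = 3285 m × 1.67/0.59 = 9300 m.

9300 m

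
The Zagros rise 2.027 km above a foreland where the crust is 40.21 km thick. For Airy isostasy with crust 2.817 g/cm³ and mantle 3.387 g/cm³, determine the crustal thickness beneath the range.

52.3 km

Root depth r = h ρ_c / (ρ_m − ρ_c) = 2.027 km × 2.817 / 0.57 = 10.02 km.
Total thickness = T + h + r = 40.21 km + 2.027 km + 10.02 km = 52.3 km.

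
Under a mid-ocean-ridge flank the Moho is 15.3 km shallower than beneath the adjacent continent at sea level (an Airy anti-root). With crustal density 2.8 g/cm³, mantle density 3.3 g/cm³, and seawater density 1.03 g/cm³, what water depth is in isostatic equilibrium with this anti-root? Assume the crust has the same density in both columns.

4.32 km

Replacing a thickness d of crust by seawater at the top must be balanced by replacing crust with mantle at the base: d (ρ_c − ρ_w) = a (ρ_m − ρ_c).
d = a (ρ_m − ρ_c)/(ρ_c − ρ_w) = 15.3 km × 0.5/1.77 = 4.32 km.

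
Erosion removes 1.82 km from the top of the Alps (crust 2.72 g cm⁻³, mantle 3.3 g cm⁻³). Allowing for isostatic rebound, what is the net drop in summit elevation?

0.32 km

Rebound u = e ρ_c/ρ_m = 1.82 km × 2.72/3.3 = 1.5 km.
Net surface drop = e − u = 1.82 km − 1.5 km = e (ρ_m − ρ_c)/ρ_m = 0.32 km.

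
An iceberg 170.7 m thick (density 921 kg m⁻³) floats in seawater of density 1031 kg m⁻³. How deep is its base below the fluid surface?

Draft d = t ρ_obj/ρ_fluid = 170.7 m × 921/1031 = 152 m.

152 m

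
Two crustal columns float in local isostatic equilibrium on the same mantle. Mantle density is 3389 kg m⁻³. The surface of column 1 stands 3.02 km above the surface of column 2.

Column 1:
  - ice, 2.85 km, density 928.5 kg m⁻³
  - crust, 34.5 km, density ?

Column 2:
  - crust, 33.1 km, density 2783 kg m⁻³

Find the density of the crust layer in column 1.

2710 kg m⁻³

Take the compensation level at the base of the deeper column (depth z_c below the surface of column 1) and equate Σ ρ_i t_i down to z_c; mantle fills any gap and the z_c terms cancel.
Column 1: 2.85×928.5 + 34.5×ρ + (z_c − 37.35)×3389
Column 2: 3.02×0 + 33.1×2783 + (z_c − 3.02 − 33.1)×3389
The z_c×3389 term appears on both sides and cancels. Collect the known terms of each column as K = Σ(ρt)_known − 3389 × (depth of known layers): K_1 = 2646.225 − 3389×37.35 = −123932.925; K_2 = 92117.3 − 3389×(3.02 + 33.1) = −30293.38.
Balance: K_1 + 34.5×ρ = K_2, so ρ = (K_2 − K_1)/34.5 = 93639.5/34.5 = 2710 kg m⁻³.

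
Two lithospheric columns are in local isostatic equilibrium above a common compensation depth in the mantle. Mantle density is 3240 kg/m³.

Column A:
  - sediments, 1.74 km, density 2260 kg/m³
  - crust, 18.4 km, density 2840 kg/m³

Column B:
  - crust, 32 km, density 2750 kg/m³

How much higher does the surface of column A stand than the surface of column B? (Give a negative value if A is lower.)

−2.04 km

For any compensation level in the mantle, the mantle terms cancel and isostasy reduces to e = (Σt_A − Σt_B) − (Σ(ρt)_A − Σ(ρt)_B) / ρ_m.
Σt_A = 20.14 km; Σt_B = 32 km; Σ(ρt)_A = 56188.4; Σ(ρt)_B = 88000 (in km·kg/m³).
e = (20.14 − 32) − (56188.4 − 88000) / 3240 = −2.04 km.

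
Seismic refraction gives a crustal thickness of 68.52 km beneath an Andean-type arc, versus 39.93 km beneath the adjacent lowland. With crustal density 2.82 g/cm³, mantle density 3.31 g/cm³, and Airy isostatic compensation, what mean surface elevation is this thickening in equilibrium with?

4.23 km

Excess crust Δ = 68.52 km − 39.93 km = 28.59 km, split between elevation h and root r with h + r = Δ.
Airy balance ρ_c h = (ρ_m − ρ_c) r gives r = h ρ_c/(ρ_m − ρ_c), so h (1 + ρ_c/(ρ_m − ρ_c)) = Δ, i.e. h = Δ (ρ_m − ρ_c)/ρ_m.
h = 28.59 km × 0.49/3.31 = 4.23 km.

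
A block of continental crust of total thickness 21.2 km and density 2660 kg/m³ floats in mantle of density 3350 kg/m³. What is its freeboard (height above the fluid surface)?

4.37 km

Floating equilibrium: submerged depth d = t ρ_obj/ρ_fluid = 21.2 km × 2660/3350 = 16.83 km.
Freeboard = t − d = 21.2 km − 16.83 km = 4.37 km.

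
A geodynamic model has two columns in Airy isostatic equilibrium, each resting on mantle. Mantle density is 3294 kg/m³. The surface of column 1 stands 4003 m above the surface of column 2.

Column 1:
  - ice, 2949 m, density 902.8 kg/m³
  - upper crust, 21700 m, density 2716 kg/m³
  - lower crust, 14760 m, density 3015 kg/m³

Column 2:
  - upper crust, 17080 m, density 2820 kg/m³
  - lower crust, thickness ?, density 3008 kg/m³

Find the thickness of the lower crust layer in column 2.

Take the compensation level at the base of the deeper column (depth z_c below the surface of column 1) and equate Σ ρ_i t_i down to z_c; mantle fills any gap and the z_c terms cancel.
Column 1: 2949×902.8 + 21700×2716 + 14760×3015 + (z_c − 39409)×3294
Column 2: 4003×0 + 17080×2820 + x×3008 + (z_c − 4003 − 17080 − x)×3294
The z_c×3294 term appears on both sides and cancels. Collect the known terms of each column as K = Σ(ρt)_known − 3294 × (depth of known layers): K_1 = 106100957 − 3294×39409 = −23712288.8; K_2 = 48165600 − 3294×(4003 + 17080) = −21281802.
Balance: K_1 = K_2 − x×(3294 − 3008), so x = (K_2 − K_1)/(3294 − 3008) = 2430490/286 = 8500 m.

8500 m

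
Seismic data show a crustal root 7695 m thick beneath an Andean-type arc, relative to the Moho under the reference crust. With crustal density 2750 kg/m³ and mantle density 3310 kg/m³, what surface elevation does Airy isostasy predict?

1570 m

Isostatic balance requires: ρ_c h = (ρ_m − ρ_c) r.
h = r (ρ_m − ρ_c) / ρ_c = 7695 m × (3310 − 2750) / 2750 = 1570 m.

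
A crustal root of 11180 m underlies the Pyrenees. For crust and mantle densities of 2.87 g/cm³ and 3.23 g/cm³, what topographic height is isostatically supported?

By Archimedes' principle applied to the lithosphere: ρ_c h = (ρ_m − ρ_c) r.
h = r (ρ_m − ρ_c) / ρ_c = 11180 m × (3.23 − 2.87) / 2.87 = 1400 m.

1400 m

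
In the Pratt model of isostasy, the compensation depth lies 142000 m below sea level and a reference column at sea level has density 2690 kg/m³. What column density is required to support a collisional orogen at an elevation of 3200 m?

Pratt balance: ρ_ref D = ρ (D + h).
ρ = ρ_ref D/(D + h) = 2690 × 142000 m/(142000 m + 3200 m) = 2630 kg/m³.

2630 kg/m³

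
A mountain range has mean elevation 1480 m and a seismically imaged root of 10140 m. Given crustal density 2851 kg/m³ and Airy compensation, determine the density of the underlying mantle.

Airy balance: ρ_c h = (ρ_m − ρ_c) r → ρ_m = ρ_c (1 + h/r).
ρ_m = 2851 × (1 + 1480 m/10140 m) = 3270 kg/m³.

3270 kg/m³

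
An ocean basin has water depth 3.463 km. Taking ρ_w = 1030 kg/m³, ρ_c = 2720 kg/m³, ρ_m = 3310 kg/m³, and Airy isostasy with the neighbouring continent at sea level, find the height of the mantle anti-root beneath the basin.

For local isostatic compensation: replacing crust with seawater at the top is compensated by replacing crust with mantle at the base: d (ρ_c − ρ_w) = a (ρ_m − ρ_c).
a = d (ρ_c − ρ_w)/(ρ_m − ρ_c) = 3.463 km × 1690/590 = 9.92 km.

9.92 km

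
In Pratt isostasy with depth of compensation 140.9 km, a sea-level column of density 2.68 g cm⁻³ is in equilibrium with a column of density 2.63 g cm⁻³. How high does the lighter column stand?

2.68 km

ρ_ref D = ρ (D + h) → h = D (ρ_ref − ρ)/ρ.
h = 140.9 km × (2.68 − 2.63)/2.63 = 2.68 km.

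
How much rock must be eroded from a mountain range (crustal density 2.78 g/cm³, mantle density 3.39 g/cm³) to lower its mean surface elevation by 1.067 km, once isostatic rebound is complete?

Net drop Δ = e − u = e − e ρ_c/ρ_m = e (ρ_m − ρ_c)/ρ_m.
e = Δ ρ_m/(ρ_m − ρ_c) = 1.067 km × 3.39/0.61 = 5.93 km.

5.93 km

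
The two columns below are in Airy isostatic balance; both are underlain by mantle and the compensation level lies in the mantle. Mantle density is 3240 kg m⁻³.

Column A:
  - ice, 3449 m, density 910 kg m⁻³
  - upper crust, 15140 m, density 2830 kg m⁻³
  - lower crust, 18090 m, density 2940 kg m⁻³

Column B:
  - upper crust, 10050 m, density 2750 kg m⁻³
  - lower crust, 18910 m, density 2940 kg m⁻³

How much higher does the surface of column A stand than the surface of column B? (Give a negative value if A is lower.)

For any compensation level in the mantle, the mantle terms cancel and isostasy reduces to e = (Σt_A − Σt_B) − (Σ(ρt)_A − Σ(ρt)_B) / ρ_m.
Σt_A = 36679 m; Σt_B = 28960 m; Σ(ρt)_A = 99169390; Σ(ρt)_B = 83232900 (in m·kg m⁻³).
e = (36679 − 28960) − (99169390 − 83232900) / 3240 = 2800 m.

2800 m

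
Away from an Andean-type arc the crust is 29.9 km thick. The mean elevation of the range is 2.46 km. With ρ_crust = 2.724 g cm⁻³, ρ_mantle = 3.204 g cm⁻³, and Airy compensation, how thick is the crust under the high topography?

46.3 km

Root depth r = h ρ_c / (ρ_m − ρ_c) = 2.46 km × 2.724 / 0.48 = 13.96 km.
Total thickness = T + h + r = 29.9 km + 2.46 km + 13.96 km = 46.3 km.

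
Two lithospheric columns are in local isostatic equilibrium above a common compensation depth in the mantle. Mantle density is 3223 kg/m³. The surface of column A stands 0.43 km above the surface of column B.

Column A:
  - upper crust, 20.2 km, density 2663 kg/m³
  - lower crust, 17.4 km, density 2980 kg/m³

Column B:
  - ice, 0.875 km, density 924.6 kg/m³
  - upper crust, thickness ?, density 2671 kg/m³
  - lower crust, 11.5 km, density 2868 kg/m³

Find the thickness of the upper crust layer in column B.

Take the compensation level at the base of the deeper column (depth z_c below the surface of column A) and equate Σ ρ_i t_i down to z_c; mantle fills any gap and the z_c terms cancel.
Column A: 20.2×2663 + 17.4×2980 + (z_c − 37.6)×3223
Column B: 0.43×0 + 0.875×924.6 + x×2671 + 11.5×2868 + (z_c − 0.43 − 12.375 − x)×3223
The z_c×3223 term appears on both sides and cancels. Collect the known terms of each column as K = Σ(ρt)_known − 3223 × (depth of known layers): K_A = 105644.6 − 3223×37.6 = −15540.2; K_B = 33791.025 − 3223×(0.43 + 12.375) = −7479.49.
Balance: K_A = K_B − x×(3223 − 2671), so x = (K_B − K_A)/(3223 − 2671) = 8060.71/552 = 14.6 km.

14.6 km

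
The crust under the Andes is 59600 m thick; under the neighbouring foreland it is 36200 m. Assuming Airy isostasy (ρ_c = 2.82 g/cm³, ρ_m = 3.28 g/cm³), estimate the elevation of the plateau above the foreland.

Excess crust Δ = 59600 m − 36200 m = 23400 m, split between elevation h and root r with h + r = Δ.
Airy balance ρ_c h = (ρ_m − ρ_c) r gives r = h ρ_c/(ρ_m − ρ_c), so h (1 + ρ_c/(ρ_m − ρ_c)) = Δ, i.e. h = Δ (ρ_m − ρ_c)/ρ_m.
h = 23400 m × 0.46/3.28 = 3280 m.

3280 m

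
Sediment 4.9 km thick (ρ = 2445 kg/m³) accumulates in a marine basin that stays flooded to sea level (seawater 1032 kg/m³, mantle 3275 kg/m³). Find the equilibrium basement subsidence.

Submarine loading: the sediment displaces seawater, and the subsidence is in turn flooded, so s (ρ_m − ρ_w) = t (ρ_sed − ρ_w).
s = 4.9 km × (2445 − 1032) / (3275 − 1032) = 3.09 km.

3.09 km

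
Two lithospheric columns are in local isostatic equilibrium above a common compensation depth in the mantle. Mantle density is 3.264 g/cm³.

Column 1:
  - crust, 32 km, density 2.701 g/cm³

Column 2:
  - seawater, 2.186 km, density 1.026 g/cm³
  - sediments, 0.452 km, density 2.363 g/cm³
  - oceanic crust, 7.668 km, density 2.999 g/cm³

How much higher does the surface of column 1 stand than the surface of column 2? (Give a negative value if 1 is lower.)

3.27 km

For any compensation level in the mantle, the mantle terms cancel and isostasy reduces to e = (Σt_1 − Σt_2) − (Σ(ρt)_1 − Σ(ρt)_2) / ρ_m.
Σt_1 = 32 km; Σt_2 = 10.306 km; Σ(ρt)_1 = 86.432; Σ(ρt)_2 = 26.307244 (in km·g/cm³).
e = (32 − 10.306) − (86.432 − 26.307244) / 3.264 = 3.27 km.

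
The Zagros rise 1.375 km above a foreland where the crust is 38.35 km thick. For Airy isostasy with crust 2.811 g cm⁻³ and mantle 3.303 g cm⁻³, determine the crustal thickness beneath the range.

47.6 km

Root depth r = h ρ_c / (ρ_m − ρ_c) = 1.375 km × 2.811 / 0.492 = 7.856 km.
Total thickness = T + h + r = 38.35 km + 1.375 km + 7.856 km = 47.6 km.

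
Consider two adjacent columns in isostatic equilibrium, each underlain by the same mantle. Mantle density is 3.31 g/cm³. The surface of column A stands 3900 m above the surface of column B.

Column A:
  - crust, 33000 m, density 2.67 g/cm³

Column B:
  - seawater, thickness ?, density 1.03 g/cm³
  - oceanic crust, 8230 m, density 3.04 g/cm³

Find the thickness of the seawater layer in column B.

Take the compensation level at the base of the deeper column (depth z_c below the surface of column A) and equate Σ ρ_i t_i down to z_c; mantle fills any gap and the z_c terms cancel.
Column A: 33000×2.67 + (z_c − 33000)×3.31
Column B: 3900×0 + x×1.03 + 8230×3.04 + (z_c − 3900 − 8230 − x)×3.31
The z_c×3.31 term appears on both sides and cancels. Collect the known terms of each column as K = Σ(ρt)_known − 3.31 × (depth of known layers): K_A = 88110 − 3.31×33000 = −21120; K_B = 25019.2 − 3.31×(3900 + 8230) = −15131.1.
Balance: K_A = K_B − x×(3.31 − 1.03), so x = (K_B − K_A)/(3.31 − 1.03) = 5988.9/2.28 = 2630 m.

2630 m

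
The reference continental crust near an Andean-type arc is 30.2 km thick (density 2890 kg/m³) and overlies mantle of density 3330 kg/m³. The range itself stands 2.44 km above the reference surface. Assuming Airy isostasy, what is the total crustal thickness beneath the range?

Root depth r = h ρ_c / (ρ_m − ρ_c) = 2.44 km × 2890 / 440 = 16.03 km.
Total thickness = T + h + r = 30.2 km + 2.44 km + 16.03 km = 48.7 km.

48.7 km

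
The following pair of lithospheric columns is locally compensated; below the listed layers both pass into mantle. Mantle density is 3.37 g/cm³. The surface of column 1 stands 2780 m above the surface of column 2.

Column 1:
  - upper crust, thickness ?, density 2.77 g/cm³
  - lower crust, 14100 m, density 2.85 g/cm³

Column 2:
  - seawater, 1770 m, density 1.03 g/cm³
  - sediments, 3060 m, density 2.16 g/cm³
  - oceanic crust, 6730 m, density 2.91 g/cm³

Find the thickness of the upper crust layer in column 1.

21600 m

Take the compensation level at the base of the deeper column (depth z_c below the surface of column 1) and equate Σ ρ_i t_i down to z_c; mantle fills any gap and the z_c terms cancel.
Column 1: x×2.77 + 14100×2.85 + (z_c − 14100 − x)×3.37
Column 2: 2780×0 + 1770×1.03 + 3060×2.16 + 6730×2.91 + (z_c − 2780 − 11560)×3.37
The z_c×3.37 term appears on both sides and cancels. Collect the known terms of each column as K = Σ(ρt)_known − 3.37 × (depth of known layers): K_1 = 40185 − 3.37×14100 = −7332; K_2 = 28017 − 3.37×(2780 + 11560) = −20308.8.
Balance: K_1 − x×(3.37 − 2.77) = K_2, so x = (K_1 − K_2)/(3.37 − 2.77) = 12976.8/0.6 = 21600 m.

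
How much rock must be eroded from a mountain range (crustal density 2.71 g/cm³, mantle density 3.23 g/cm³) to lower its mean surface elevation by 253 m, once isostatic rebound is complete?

Net drop Δ = e − u = e − e ρ_c/ρ_m = e (ρ_m − ρ_c)/ρ_m.
e = Δ ρ_m/(ρ_m − ρ_c) = 253 m × 3.23/0.52 = 1570 m.

1570 m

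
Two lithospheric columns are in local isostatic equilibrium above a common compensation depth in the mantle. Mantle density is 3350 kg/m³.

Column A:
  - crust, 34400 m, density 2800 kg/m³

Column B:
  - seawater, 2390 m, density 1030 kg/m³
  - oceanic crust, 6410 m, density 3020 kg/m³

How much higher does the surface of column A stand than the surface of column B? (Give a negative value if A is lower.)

3360 m

For any compensation level in the mantle, the mantle terms cancel and isostasy reduces to e = (Σt_A − Σt_B) − (Σ(ρt)_A − Σ(ρt)_B) / ρ_m.
Σt_A = 34400 m; Σt_B = 8800 m; Σ(ρt)_A = 96320000; Σ(ρt)_B = 21819900 (in m·kg/m³).
e = (34400 − 8800) − (96320000 − 21819900) / 3350 = 3360 m.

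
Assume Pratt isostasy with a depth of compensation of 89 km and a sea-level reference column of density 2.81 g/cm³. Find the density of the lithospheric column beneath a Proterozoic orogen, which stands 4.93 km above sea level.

2.66 g/cm³

Pratt balance: ρ_ref D = ρ (D + h).
ρ = ρ_ref D/(D + h) = 2.81 × 89 km/(89 km + 4.93 km) = 2.66 g/cm³.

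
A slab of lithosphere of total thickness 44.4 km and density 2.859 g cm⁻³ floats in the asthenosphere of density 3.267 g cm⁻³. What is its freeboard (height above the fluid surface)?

5.54 km

Floating equilibrium: submerged depth d = t ρ_obj/ρ_fluid = 44.4 km × 2.859/3.267 = 38.86 km.
Freeboard = t − d = 44.4 km − 38.86 km = 5.54 km.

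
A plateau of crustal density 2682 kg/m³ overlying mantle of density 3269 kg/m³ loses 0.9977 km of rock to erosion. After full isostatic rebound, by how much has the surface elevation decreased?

0.179 km

Rebound u = e ρ_c/ρ_m = 0.9977 km × 2682/3269 = 0.8185 km.
Net surface drop = e − u = 0.9977 km − 0.8185 km = e (ρ_m − ρ_c)/ρ_m = 0.179 km.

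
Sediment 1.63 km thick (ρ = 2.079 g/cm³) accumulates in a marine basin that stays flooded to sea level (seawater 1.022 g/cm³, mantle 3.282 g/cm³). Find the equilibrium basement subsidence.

Submarine loading: the sediment displaces seawater, and the subsidence is in turn flooded, so s (ρ_m − ρ_w) = t (ρ_sed − ρ_w).
s = 1.63 km × (2.079 − 1.022) / (3.282 − 1.022) = 0.762 km.

0.762 km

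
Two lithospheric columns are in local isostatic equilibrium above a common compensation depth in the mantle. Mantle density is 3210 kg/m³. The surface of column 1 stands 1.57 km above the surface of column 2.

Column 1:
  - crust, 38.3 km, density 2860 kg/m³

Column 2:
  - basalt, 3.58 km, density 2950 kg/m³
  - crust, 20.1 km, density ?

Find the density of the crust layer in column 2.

Take the compensation level at the base of the deeper column (depth z_c below the surface of column 1) and equate Σ ρ_i t_i down to z_c; mantle fills any gap and the z_c terms cancel.
Column 1: 38.3×2860 + (z_c − 38.3)×3210
Column 2: 1.57×0 + 3.58×2950 + 20.1×ρ + (z_c − 1.57 − 23.68)×3210
The z_c×3210 term appears on both sides and cancels. Collect the known terms of each column as K = Σ(ρt)_known − 3210 × (depth of known layers): K_1 = 109538 − 3210×38.3 = −13405; K_2 = 10561 − 3210×(1.57 + 23.68) = −70491.5.
Balance: K_1 = K_2 + 20.1×ρ, so ρ = (K_1 − K_2)/20.1 = 57086.5/20.1 = 2840 kg/m³.

2840 kg/m³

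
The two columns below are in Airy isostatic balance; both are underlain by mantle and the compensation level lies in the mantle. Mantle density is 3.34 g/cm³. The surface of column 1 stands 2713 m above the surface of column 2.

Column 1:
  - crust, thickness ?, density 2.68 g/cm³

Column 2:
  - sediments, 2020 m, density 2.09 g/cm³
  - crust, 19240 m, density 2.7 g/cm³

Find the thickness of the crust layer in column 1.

36200 m

Take the compensation level at the base of the deeper column (depth z_c below the surface of column 1) and equate Σ ρ_i t_i down to z_c; mantle fills any gap and the z_c terms cancel.
Column 1: x×2.68 + (z_c − 0 − x)×3.34
Column 2: 2713×0 + 2020×2.09 + 19240×2.7 + (z_c − 2713 − 21260)×3.34
The z_c×3.34 term appears on both sides and cancels. Collect the known terms of each column as K = Σ(ρt)_known − 3.34 × (depth of known layers): K_1 = 0 − 3.34×0 = 0; K_2 = 56169.8 − 3.34×(2713 + 21260) = −23900.02.
Balance: K_1 − x×(3.34 − 2.68) = K_2, so x = (K_1 − K_2)/(3.34 − 2.68) = 23900/0.66 = 36200 m.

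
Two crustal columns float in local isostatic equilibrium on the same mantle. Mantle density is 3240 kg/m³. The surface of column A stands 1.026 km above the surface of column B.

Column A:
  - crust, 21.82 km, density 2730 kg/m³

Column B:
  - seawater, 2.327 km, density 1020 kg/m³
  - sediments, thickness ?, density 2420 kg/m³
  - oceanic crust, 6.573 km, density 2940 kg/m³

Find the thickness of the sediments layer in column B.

0.812 km

Take the compensation level at the base of the deeper column (depth z_c below the surface of column A) and equate Σ ρ_i t_i down to z_c; mantle fills any gap and the z_c terms cancel.
Column A: 21.82×2730 + (z_c − 21.82)×3240
Column B: 1.026×0 + 2.327×1020 + x×2420 + 6.573×2940 + (z_c − 1.026 − 8.9 − x)×3240
The z_c×3240 term appears on both sides and cancels. Collect the known terms of each column as K = Σ(ρt)_known − 3240 × (depth of known layers): K_A = 59568.6 − 3240×21.82 = −11128.2; K_B = 21698.16 − 3240×(1.026 + 8.9) = −10462.08.
Balance: K_A = K_B − x×(3240 − 2420), so x = (K_B − K_A)/(3240 − 2420) = 666.12/820 = 0.812 km.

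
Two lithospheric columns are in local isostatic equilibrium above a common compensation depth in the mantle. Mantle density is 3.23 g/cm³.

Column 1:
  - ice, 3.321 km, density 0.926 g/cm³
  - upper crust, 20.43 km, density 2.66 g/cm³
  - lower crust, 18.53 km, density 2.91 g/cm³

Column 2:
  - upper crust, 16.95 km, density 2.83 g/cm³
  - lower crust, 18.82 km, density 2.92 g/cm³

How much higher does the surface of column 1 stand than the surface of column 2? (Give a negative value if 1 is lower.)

For any compensation level in the mantle, the mantle terms cancel and isostasy reduces to e = (Σt_1 − Σt_2) − (Σ(ρt)_1 − Σ(ρt)_2) / ρ_m.
Σt_1 = 42.281 km; Σt_2 = 35.77 km; Σ(ρt)_1 = 111.341346; Σ(ρt)_2 = 102.9229 (in km·g/cm³).
e = (42.281 − 35.77) − (111.341346 − 102.9229) / 3.23 = 3.9 km.

3.9 km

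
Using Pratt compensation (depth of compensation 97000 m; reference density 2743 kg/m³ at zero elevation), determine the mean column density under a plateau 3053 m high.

2660 kg/m³

Pratt balance: ρ_ref D = ρ (D + h).
ρ = ρ_ref D/(D + h) = 2743 × 97000 m/(97000 m + 3053 m) = 2660 kg/m³.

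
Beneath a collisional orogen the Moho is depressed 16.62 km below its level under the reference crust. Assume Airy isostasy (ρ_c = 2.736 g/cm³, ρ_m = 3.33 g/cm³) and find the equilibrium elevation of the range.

By Archimedes' principle applied to the lithosphere: ρ_c h = (ρ_m − ρ_c) r.
h = r (ρ_m − ρ_c) / ρ_c = 16.62 km × (3.33 − 2.736) / 2.736 = 3.61 km.

3.61 km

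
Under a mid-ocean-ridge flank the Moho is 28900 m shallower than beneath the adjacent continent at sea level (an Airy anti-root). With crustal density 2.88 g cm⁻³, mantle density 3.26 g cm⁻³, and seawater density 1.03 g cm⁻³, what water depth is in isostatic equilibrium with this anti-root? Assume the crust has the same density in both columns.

Replacing a thickness d of crust by seawater at the top must be balanced by replacing crust with mantle at the base: d (ρ_c − ρ_w) = a (ρ_m − ρ_c).
d = a (ρ_m − ρ_c)/(ρ_c − ρ_w) = 28900 m × 0.38/1.85 = 5940 m.

5940 m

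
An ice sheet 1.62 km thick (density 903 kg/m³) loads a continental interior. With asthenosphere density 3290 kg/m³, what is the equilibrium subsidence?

By Archimedes' principle applied to the lithosphere: the ice load ρ_ice t is balanced by mantle displaced below, ρ_m s.
s = t ρ_ice / ρ_m = 1.62 km × 903/3290 = 0.445 km.

0.445 km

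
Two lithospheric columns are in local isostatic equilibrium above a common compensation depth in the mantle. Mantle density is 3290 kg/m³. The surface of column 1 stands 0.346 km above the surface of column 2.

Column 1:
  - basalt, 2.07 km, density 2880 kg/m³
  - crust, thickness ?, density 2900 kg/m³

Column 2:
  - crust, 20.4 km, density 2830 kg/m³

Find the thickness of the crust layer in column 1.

Take the compensation level at the base of the deeper column (depth z_c below the surface of column 1) and equate Σ ρ_i t_i down to z_c; mantle fills any gap and the z_c terms cancel.
Column 1: 2.07×2880 + x×2900 + (z_c − 2.07 − x)×3290
Column 2: 0.346×0 + 20.4×2830 + (z_c − 0.346 − 20.4)×3290
The z_c×3290 term appears on both sides and cancels. Collect the known terms of each column as K = Σ(ρt)_known − 3290 × (depth of known layers): K_1 = 5961.6 − 3290×2.07 = −848.7; K_2 = 57732 − 3290×(0.346 + 20.4) = −10522.34.
Balance: K_1 − x×(3290 − 2900) = K_2, so x = (K_1 − K_2)/(3290 − 2900) = 9673.64/390 = 24.8 km.

24.8 km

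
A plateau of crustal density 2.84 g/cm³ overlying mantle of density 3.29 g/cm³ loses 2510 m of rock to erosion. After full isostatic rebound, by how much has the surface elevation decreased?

343 m

Rebound u = e ρ_c/ρ_m = 2510 m × 2.84/3.29 = 2167 m.
Net surface drop = e − u = 2510 m − 2167 m = e (ρ_m − ρ_c)/ρ_m = 343 m.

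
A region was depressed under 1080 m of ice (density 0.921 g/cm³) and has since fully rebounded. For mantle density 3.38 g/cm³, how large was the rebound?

294 m

Removing the load lets mantle flow back in; uplift u satisfies ρ_ice t = ρ_m u.
u = t ρ_ice/ρ_m = 1080 m × 0.921/3.38 = 294 m.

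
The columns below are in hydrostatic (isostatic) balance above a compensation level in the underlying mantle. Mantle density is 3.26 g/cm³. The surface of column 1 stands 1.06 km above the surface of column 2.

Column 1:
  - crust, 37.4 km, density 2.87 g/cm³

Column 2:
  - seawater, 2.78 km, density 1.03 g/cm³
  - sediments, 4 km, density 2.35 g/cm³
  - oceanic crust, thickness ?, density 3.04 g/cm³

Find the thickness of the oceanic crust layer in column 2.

Take the compensation level at the base of the deeper column (depth z_c below the surface of column 1) and equate Σ ρ_i t_i down to z_c; mantle fills any gap and the z_c terms cancel.
Column 1: 37.4×2.87 + (z_c − 37.4)×3.26
Column 2: 1.06×0 + 2.78×1.03 + 4×2.35 + x×3.04 + (z_c − 1.06 − 6.78 − x)×3.26
The z_c×3.26 term appears on both sides and cancels. Collect the known terms of each column as K = Σ(ρt)_known − 3.26 × (depth of known layers): K_1 = 107.338 − 3.26×37.4 = −14.586; K_2 = 12.2634 − 3.26×(1.06 + 6.78) = −13.295.
Balance: K_1 = K_2 − x×(3.26 − 3.04), so x = (K_2 − K_1)/(3.26 − 3.04) = 1.291/0.22 = 5.87 km.

5.87 km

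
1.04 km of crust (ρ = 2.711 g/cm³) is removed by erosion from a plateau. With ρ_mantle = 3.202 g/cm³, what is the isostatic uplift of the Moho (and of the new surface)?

0.881 km

Unloading: uplift u = e ρ_c/ρ_m = 1.04 km × 2.711/3.202 = 0.881 km.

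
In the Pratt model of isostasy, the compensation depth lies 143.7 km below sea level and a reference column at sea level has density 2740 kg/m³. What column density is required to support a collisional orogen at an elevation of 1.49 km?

Pratt balance: ρ_ref D = ρ (D + h).
ρ = ρ_ref D/(D + h) = 2740 × 143.7 km/(143.7 km + 1.49 km) = 2710 kg/m³.

2710 kg/m³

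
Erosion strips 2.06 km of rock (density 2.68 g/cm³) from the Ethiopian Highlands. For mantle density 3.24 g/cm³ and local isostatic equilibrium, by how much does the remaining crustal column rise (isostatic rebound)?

Unloading: uplift u = e ρ_c/ρ_m = 2.06 km × 2.68/3.24 = 1.7 km.

1.7 km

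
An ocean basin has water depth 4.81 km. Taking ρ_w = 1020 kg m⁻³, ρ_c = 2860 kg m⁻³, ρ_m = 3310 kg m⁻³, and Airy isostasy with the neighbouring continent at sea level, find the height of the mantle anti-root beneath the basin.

Equating mass per unit area of the two columns: replacing crust with seawater at the top is compensated by replacing crust with mantle at the base: d (ρ_c − ρ_w) = a (ρ_m − ρ_c).
a = d (ρ_c − ρ_w)/(ρ_m − ρ_c) = 4.81 km × 1840/450 = 19.7 km.

19.7 km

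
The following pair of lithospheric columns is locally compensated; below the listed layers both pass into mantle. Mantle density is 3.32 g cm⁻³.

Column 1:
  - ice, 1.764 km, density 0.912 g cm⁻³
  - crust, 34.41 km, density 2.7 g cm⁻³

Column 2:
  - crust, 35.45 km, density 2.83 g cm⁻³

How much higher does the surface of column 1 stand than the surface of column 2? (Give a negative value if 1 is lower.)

2.47 km

For any compensation level in the mantle, the mantle terms cancel and isostasy reduces to e = (Σt_1 − Σt_2) − (Σ(ρt)_1 − Σ(ρt)_2) / ρ_m.
Σt_1 = 36.174 km; Σt_2 = 35.45 km; Σ(ρt)_1 = 94.515768; Σ(ρt)_2 = 100.3235 (in km·g cm⁻³).
e = (36.174 − 35.45) − (94.515768 − 100.3235) / 3.32 = 2.47 km.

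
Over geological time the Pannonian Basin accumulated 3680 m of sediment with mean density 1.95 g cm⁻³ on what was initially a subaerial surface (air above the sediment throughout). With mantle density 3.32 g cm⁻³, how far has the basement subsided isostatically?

Subaerial load: s = t ρ_sed / ρ_m = 3680 m × 1.95/3.32 = 2160 m.

2160 m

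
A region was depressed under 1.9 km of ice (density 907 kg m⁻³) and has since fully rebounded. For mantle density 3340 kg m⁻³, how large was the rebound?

Removing the load lets mantle flow back in; uplift u satisfies ρ_ice t = ρ_m u.
u = t ρ_ice/ρ_m = 1.9 km × 907/3340 = 0.516 km.

0.516 km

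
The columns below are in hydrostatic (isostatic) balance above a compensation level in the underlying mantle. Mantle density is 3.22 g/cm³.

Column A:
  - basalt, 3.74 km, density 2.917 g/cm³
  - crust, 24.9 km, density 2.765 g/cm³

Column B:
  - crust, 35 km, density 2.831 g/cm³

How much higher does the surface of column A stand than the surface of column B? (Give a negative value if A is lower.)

For any compensation level in the mantle, the mantle terms cancel and isostasy reduces to e = (Σt_A − Σt_B) − (Σ(ρt)_A − Σ(ρt)_B) / ρ_m.
Σt_A = 28.64 km; Σt_B = 35 km; Σ(ρt)_A = 79.75808; Σ(ρt)_B = 99.085 (in km·g/cm³).
e = (28.64 − 35) − (79.75808 − 99.085) / 3.22 = −0.358 km.

−0.358 km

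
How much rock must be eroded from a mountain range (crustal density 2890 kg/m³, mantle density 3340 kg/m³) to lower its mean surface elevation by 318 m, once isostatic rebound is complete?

Net drop Δ = e − u = e − e ρ_c/ρ_m = e (ρ_m − ρ_c)/ρ_m.
e = Δ ρ_m/(ρ_m − ρ_c) = 318 m × 3340/450 = 2360 m.

2360 m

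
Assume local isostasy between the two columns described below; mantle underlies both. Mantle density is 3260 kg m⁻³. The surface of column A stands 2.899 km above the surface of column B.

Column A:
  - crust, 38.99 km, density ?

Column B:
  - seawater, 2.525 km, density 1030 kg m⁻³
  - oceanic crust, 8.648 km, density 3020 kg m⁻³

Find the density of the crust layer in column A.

Take the compensation level at the base of the deeper column (depth z_c below the surface of column A) and equate Σ ρ_i t_i down to z_c; mantle fills any gap and the z_c terms cancel.
Column A: 38.99×ρ + (z_c − 38.99)×3260
Column B: 2.899×0 + 2.525×1030 + 8.648×3020 + (z_c − 2.899 − 11.173)×3260
The z_c×3260 term appears on both sides and cancels. Collect the known terms of each column as K = Σ(ρt)_known − 3260 × (depth of known layers): K_A = 0 − 3260×38.99 = −127107.4; K_B = 28717.71 − 3260×(2.899 + 11.173) = −17157.01.
Balance: K_A + 38.99×ρ = K_B, so ρ = (K_B − K_A)/38.99 = 109950/38.99 = 2820 kg m⁻³.

2820 kg m⁻³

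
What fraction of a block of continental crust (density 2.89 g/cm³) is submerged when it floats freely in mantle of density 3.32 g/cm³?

0.87

Submerged fraction = ρ_obj/ρ_fluid = 2.89/3.32 = 0.87.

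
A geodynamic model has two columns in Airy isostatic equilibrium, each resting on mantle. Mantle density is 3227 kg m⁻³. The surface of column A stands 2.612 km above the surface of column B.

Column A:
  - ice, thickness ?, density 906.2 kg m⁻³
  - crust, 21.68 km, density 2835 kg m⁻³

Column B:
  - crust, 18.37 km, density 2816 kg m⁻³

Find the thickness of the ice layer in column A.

3.22 km

Take the compensation level at the base of the deeper column (depth z_c below the surface of column A) and equate Σ ρ_i t_i down to z_c; mantle fills any gap and the z_c terms cancel.
Column A: x×906.2 + 21.68×2835 + (z_c − 21.68 − x)×3227
Column B: 2.612×0 + 18.37×2816 + (z_c − 2.612 − 18.37)×3227
The z_c×3227 term appears on both sides and cancels. Collect the known terms of each column as K = Σ(ρt)_known − 3227 × (depth of known layers): K_A = 61462.8 − 3227×21.68 = −8498.56; K_B = 51729.92 − 3227×(2.612 + 18.37) = −15978.994.
Balance: K_A − x×(3227 − 906.2) = K_B, so x = (K_A − K_B)/(3227 − 906.2) = 7480.43/2320.8 = 3.22 km.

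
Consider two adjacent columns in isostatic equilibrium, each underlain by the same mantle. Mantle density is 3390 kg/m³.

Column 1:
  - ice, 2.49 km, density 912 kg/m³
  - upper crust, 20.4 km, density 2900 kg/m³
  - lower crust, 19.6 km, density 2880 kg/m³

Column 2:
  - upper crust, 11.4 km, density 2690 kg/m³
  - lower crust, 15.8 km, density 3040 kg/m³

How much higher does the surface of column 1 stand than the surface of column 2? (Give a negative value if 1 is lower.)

3.73 km

For any compensation level in the mantle, the mantle terms cancel and isostasy reduces to e = (Σt_1 − Σt_2) − (Σ(ρt)_1 − Σ(ρt)_2) / ρ_m.
Σt_1 = 42.49 km; Σt_2 = 27.2 km; Σ(ρt)_1 = 117878.88; Σ(ρt)_2 = 78698 (in km·kg/m³).
e = (42.49 − 27.2) − (117878.88 − 78698) / 3390 = 3.73 km.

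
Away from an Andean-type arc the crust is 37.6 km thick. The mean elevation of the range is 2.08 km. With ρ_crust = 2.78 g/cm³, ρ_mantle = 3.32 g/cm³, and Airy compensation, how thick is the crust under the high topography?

50.4 km

Root depth r = h ρ_c / (ρ_m − ρ_c) = 2.08 km × 2.78 / 0.54 = 10.71 km.
Total thickness = T + h + r = 37.6 km + 2.08 km + 10.71 km = 50.4 km.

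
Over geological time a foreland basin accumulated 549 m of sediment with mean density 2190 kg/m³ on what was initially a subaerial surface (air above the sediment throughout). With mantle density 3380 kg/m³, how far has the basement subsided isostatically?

Subaerial load: s = t ρ_sed / ρ_m = 549 m × 2190/3380 = 356 m.

356 m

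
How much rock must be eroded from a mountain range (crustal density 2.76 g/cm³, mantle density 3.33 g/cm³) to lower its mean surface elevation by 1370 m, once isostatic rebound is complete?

8000 m

Net drop Δ = e − u = e − e ρ_c/ρ_m = e (ρ_m − ρ_c)/ρ_m.
e = Δ ρ_m/(ρ_m − ρ_c) = 1370 m × 3.33/0.57 = 8000 m.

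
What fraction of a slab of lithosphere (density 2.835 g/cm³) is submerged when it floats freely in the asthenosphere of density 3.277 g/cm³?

Submerged fraction = ρ_obj/ρ_fluid = 2.835/3.277 = 0.865.

0.865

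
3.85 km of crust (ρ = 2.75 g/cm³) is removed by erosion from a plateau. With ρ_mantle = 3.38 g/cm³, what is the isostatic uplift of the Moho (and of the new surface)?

3.13 km

Unloading: uplift u = e ρ_c/ρ_m = 3.85 km × 2.75/3.38 = 3.13 km.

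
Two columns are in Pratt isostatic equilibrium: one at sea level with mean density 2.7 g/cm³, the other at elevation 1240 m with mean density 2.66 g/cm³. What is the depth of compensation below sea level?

82500 m

ρ_ref D = ρ (D + h) → D (ρ_ref − ρ) = ρ h.
D = ρ h/(ρ_ref − ρ) = 2.66 × 1240 m/(2.7 − 2.66) = 82500 m.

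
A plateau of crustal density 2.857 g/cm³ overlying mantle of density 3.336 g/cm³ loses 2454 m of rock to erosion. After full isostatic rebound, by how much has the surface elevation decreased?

352 m

Rebound u = e ρ_c/ρ_m = 2454 m × 2.857/3.336 = 2102 m.
Net surface drop = e − u = 2454 m − 2102 m = e (ρ_m − ρ_c)/ρ_m = 352 m.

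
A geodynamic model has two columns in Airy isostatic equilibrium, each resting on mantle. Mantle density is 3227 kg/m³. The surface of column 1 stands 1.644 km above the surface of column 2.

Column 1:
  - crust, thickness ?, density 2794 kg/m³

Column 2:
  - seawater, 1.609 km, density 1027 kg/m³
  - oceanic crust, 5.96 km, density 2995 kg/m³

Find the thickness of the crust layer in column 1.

23.6 km

Take the compensation level at the base of the deeper column (depth z_c below the surface of column 1) and equate Σ ρ_i t_i down to z_c; mantle fills any gap and the z_c terms cancel.
Column 1: x×2794 + (z_c − 0 − x)×3227
Column 2: 1.644×0 + 1.609×1027 + 5.96×2995 + (z_c − 1.644 − 7.569)×3227
The z_c×3227 term appears on both sides and cancels. Collect the known terms of each column as K = Σ(ρt)_known − 3227 × (depth of known layers): K_1 = 0 − 3227×0 = 0; K_2 = 19502.643 − 3227×(1.644 + 7.569) = −10227.708.
Balance: K_1 − x×(3227 − 2794) = K_2, so x = (K_1 − K_2)/(3227 − 2794) = 10227.7/433 = 23.6 km.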